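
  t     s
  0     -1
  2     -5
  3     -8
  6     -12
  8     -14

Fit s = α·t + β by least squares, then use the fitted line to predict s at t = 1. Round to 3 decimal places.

ŝ = -3.471

Setting ∂/∂α … = 0 gives: 113·α + 19·β = -218;  19·α + 5·β = -40.
(Σt·t = 113, Σt = 19, Σ1 = 5, Σt·s = -218, Σs = -40.)
det = 113·5 − 19² = 204.
α = ((-218)·5 − 19·(-40))/204 = -55/34; β = (113·(-40) − 19·(-218))/204 = -63/34.
At t = 1: ŝ = (-55/34)·(1) + (-63/34)·(1) = -59/17.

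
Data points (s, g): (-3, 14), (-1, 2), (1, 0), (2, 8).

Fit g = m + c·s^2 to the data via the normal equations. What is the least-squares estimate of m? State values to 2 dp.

m = -0.14

Normal-equation sums: Σ1 = 4, Σs^2 = 15, Σs^2·s^2 = 99.
For Aᵀg: Σg = 24, Σs^2·g = 160.
AᵀA·[m, c]ᵀ = Aᵀg becomes [[4, 15]; [15, 99]]·[m, c]ᵀ = [24, 160]ᵀ.
det = 4·99 − 15² = 171.
m = (24·99 − 15·160)/171 = -8/57; c = (4·160 − 15·24)/171 = 280/171.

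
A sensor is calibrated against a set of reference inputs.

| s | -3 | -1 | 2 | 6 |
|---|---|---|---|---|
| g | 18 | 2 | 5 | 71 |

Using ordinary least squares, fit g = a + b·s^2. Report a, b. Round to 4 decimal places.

a = -1.0325, b = 2.0026

With design matrix M, MᵀM = [[4, 50]; [50, 1394]] and Mᵀg = [96, 2740]ᵀ.
Eliminating b: 1394·(row 1) − 50·(row 2) gives 3076·a = 1394·96 − 50·2740 = -3176, so a = -794/769.
Then b = (2740 − 50·(-794/769))/1394 = 1540/769.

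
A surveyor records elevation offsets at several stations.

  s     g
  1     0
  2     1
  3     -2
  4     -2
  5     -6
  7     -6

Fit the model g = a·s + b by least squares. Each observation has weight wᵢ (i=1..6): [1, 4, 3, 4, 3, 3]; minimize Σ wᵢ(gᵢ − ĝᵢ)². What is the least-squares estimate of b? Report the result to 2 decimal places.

Forming MᵀWM = [[330, 70]; [70, 18]] and MᵀWg = [-258, -46]ᵀ gives MᵀWM·[a, b]ᵀ = MᵀWg.
Eliminating b: 18·(row 1) − 70·(row 2) gives 1040·a = 18·(-258) − 70·(-46) = -1424, so a = -89/65.
Then b = ((-46) − 70·(-89/65))/18 = 36/13.

b = 2.77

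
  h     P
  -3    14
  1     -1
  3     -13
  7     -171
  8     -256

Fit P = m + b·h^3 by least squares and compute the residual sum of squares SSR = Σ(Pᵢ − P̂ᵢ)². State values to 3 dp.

SSR = 0.800

From the data, Σ1 = 5, Σh^3 = 856, Σh^3·h^3 = 381252.
For AᵀP: ΣP = -427, Σh^3·P = -190455.
Normal equations: [[5, 856]; [856, 381252]]·[m, b]ᵀ = [-427, -190455]ᵀ.
Eliminating b: 381252·(row 1) − 856·(row 2) gives 1173524·m = 381252·(-427) − 856·(-190455) = 234876, so m = 58719/293381.
Then b = ((-190455) − 856·(58719/293381))/381252 = -586763/1173524.
Residuals: 351859/1173524, -821637/1173524, 351913/1173524, 352229/1173524, -58591/293381; SSR = 938819/1173524.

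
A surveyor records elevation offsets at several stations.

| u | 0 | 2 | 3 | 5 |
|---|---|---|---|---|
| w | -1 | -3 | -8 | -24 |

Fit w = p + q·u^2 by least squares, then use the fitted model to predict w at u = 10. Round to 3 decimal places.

Normal-equation sums: Σ1 = 4, Σu^2 = 38, Σu^2·u^2 = 722.
Moment sums: Σw = -36, Σu^2·w = -684.
Normal equations: [[4, 38]; [38, 722]]·[p, q]ᵀ = [-36, -684]ᵀ.
Eliminating q: 722·(row 1) − 38·(row 2) gives 1444·p = 722·(-36) − 38·(-684) = 0, so p = 0.
Then q = ((-684) − 38·0)/722 = -18/19.
At u = 10: ŵ = (0)·(1) + (-18/19)·(100) = -1800/19.

ŵ = -94.737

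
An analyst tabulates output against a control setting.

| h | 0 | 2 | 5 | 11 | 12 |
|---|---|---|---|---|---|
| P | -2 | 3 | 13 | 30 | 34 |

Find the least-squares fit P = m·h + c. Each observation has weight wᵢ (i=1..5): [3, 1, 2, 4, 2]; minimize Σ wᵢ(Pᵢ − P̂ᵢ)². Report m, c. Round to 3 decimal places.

The normal equations are: 826·m + 80·c = 2272;  80·m + 12·c = 211.
Determinant 826·12 − 80² = 3512.
m = (2272·12 − 80·211)/3512 = 1298/439; c = (826·211 − 80·2272)/3512 = -3737/1756.

m = 2.957, c = -2.128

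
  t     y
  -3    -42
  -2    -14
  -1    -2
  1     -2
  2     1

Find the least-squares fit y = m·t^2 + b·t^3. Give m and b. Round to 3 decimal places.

m = -1.713, b = 0.975

Forming MᵀM = [[115, -243]; [-243, 859]] and Mᵀy = [-434, 1254]ᵀ gives MᵀM·[m, b]ᵀ = Mᵀy.
det = 115·859 − (-243)² = 39736.
m = ((-434)·859 − (-243)·1254)/39736 = -17021/9934; b = (115·1254 − (-243)·(-434))/39736 = 9687/9934.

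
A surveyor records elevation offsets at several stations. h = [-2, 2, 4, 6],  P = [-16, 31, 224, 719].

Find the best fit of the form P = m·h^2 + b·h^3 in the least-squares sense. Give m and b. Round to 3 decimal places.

The normal system XᵀX·[m, b]ᵀ = XᵀP is [[1584, 8800]; [8800, 50880]]·[m, b]ᵀ = [29528, 170016]ᵀ.
Eliminating b: 50880·(row 1) − 8800·(row 2) gives 3153920·m = 50880·29528 − 8800·170016 = 6243840, so m = 2439/1232.
Then b = (170016 − 8800·(2439/1232))/50880 = 3359/1120.

m = 1.980, b = 2.999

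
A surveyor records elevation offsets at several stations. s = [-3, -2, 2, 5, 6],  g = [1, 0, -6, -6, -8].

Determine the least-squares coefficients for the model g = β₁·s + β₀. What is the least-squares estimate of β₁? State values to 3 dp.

The normal equations are: 78·β₁ + 8·β₀ = -93;  8·β₁ + 5·β₀ = -19.
(Σs·s = 78, Σs = 8, Σ1 = 5, Σs·g = -93, Σg = -19.)
det = 78·5 − 8² = 326.
β₁ = ((-93)·5 − 8·(-19))/326 = -313/326; β₀ = (78·(-19) − 8·(-93))/326 = -369/163.

β₁ = -0.960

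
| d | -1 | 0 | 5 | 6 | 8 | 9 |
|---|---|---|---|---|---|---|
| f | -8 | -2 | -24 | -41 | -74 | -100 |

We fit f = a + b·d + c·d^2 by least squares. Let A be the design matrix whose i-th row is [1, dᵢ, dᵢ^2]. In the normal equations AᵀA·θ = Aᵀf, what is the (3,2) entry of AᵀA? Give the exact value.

1581

Row 3 ↔ basis d^2, column 2 ↔ basis d, so (AᵀA)_{3,2} = Σᵢ (d^2)·(d) = (1)·(-1) + (0)·(0) + (25)·(5) + (36)·(6) + (64)·(8) + (81)·(9) = 1581.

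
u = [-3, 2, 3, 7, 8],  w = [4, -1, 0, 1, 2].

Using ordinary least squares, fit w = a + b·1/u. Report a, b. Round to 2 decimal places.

Compute the Gram sums: Σ1 = 5, Σ1/u = 43/56, Σ1/u·1/u = 14345/28224.
Right-hand side: Σw = 6, Σ1/u·w = -121/84.
MᵀM·[a, b]ᵀ = Mᵀw becomes [[5, 43/56]; [43/56, 14345/28224]]·[a, b]ᵀ = [6, -121/84]ᵀ.
Eliminating b: (14345/28224)·(row 1) − (43/56)·(row 2) gives (13771/7056)·a = (14345/28224)·6 − (43/56)·(-121/84) = 1629/392, so a = 29322/13771.
Then b = ((-121/84) − (43/56)·(29322/13771))/(14345/28224) = -83328/13771.

a = 2.13, b = -6.05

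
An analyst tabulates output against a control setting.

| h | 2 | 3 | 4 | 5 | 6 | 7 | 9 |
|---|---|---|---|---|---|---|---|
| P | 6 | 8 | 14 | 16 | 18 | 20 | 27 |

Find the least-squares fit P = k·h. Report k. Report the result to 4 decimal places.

The normal system XᵀX·[k]ᵀ = XᵀP is [[220]]·[k]ᵀ = [663]ᵀ.
Hence k = 663 / 220 ≈ 3.01364.

k = 3.0136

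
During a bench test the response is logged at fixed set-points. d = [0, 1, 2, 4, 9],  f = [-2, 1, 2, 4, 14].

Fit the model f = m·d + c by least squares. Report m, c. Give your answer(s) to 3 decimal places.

Setting ∂/∂m … = 0 gives: 102·m + 16·c = 147;  16·m + 5·c = 19.
(Σd·d = 102, Σd = 16, Σ1 = 5, Σd·f = 147, Σf = 19.)
det = 102·5 − 16² = 254.
m = (147·5 − 16·19)/254 = 431/254; c = (102·19 − 16·147)/254 = -207/127.

m = 1.697, c = -1.630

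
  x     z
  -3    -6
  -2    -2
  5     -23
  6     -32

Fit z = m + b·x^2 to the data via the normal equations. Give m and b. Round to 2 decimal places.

Forming MᵀM = [[4, 74]; [74, 2018]] and Mᵀz = [-63, -1789]ᵀ gives MᵀM·[m, b]ᵀ = Mᵀz.
Eliminating b: 2018·(row 1) − 74·(row 2) gives 2596·m = 2018·(-63) − 74·(-1789) = 5252, so m = 1313/649.
Then b = ((-1789) − 74·(1313/649))/2018 = -1247/1298.

m = 2.02, b = -0.96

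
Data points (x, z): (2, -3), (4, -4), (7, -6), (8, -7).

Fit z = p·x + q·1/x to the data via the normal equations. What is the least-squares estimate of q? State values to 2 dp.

q = -2.73

With design matrix M, MᵀM = [[133, 4]; [4, 1093/3136]] and Mᵀz = [-120, -237/56]ᵀ.
Eliminating q: (1093/3136)·(row 1) − 4·(row 2) gives (13599/448)·p = (1093/3136)·(-120) − 4·(-237/56) = -9759/392, so p = -26024/31731.
Then q = ((-237/56) − 4·(-26024/31731))/(1093/3136) = -12376/4533.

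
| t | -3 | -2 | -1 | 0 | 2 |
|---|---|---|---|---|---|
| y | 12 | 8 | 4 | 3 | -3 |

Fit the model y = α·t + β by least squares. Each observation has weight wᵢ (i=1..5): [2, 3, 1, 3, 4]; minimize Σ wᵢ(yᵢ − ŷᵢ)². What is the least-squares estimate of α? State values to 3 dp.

α = -2.865

Sums needed: Σwᵢ·t·t = 47, Σwᵢ·t = -5, Σwᵢ·1 = 13.
Right-hand side: Σwᵢ·t·y = -148, Σwᵢ·y = 49.
MᵀWM·[α, β]ᵀ = MᵀWy becomes [[47, -5]; [-5, 13]]·[α, β]ᵀ = [-148, 49]ᵀ.
Δ = 47·13 − (-5)² = 586.
α = ((-148)·13 − (-5)·49)/586 = -1679/586; β = (47·49 − (-5)·(-148))/586 = 1563/586.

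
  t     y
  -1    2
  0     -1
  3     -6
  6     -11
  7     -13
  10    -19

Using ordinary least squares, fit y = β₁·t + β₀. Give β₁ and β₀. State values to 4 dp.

Sums needed: Σt·t = 195, Σt = 25, Σ1 = 6.
Moment sums: Σt·y = -367, Σy = -48.
So AᵀA·[β₁, β₀]ᵀ = Aᵀy: [[195, 25]; [25, 6]]·[β₁, β₀]ᵀ = [-367, -48]ᵀ.
Eliminating β₀: 6·(row 1) − 25·(row 2) gives 545·β₁ = 6·(-367) − 25·(-48) = -1002, so β₁ = -1002/545.
Then β₀ = ((-48) − 25·(-1002/545))/6 = -37/109.

β₁ = -1.8385, β₀ = -0.3394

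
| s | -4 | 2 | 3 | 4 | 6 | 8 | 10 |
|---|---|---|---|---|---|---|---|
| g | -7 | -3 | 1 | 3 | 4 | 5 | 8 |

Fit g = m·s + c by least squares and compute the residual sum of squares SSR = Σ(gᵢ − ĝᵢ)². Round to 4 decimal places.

SSR = 8.8192

Entries of XᵀX: Σs·s = 245, Σs = 29, Σ1 = 7.
Moment sums: Σs·g = 181, Σg = 11.
XᵀX·[m, c]ᵀ = Xᵀg becomes [[245, 29]; [29, 7]]·[m, c]ᵀ = [181, 11]ᵀ.
det = 245·7 − 29² = 874.
m = (181·7 − 29·11)/874 = 474/437; c = (245·11 − 29·181)/874 = -1277/437.
Residuals: 6/23, -982/437, 292/437, 692/437, 181/437, -330/437, 33/437; SSR = 3854/437.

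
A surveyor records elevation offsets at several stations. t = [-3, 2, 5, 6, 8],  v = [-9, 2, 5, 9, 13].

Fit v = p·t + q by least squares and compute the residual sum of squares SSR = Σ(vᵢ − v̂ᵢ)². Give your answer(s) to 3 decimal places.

Normal-equation sums: Σt·t = 138, Σt = 18, Σ1 = 5.
For Xᵀv: Σt·v = 214, Σv = 20.
Normal equations: [[138, 18]; [18, 5]]·[p, q]ᵀ = [214, 20]ᵀ.
Eliminating q: 5·(row 1) − 18·(row 2) gives 366·p = 5·214 − 18·20 = 710, so p = 355/183.
Then q = (20 − 18·(355/183))/5 = -182/61.
Residuals: -12/61, 202/183, -314/183, 21/61, 85/183; SSR = 830/183.

SSR = 4.536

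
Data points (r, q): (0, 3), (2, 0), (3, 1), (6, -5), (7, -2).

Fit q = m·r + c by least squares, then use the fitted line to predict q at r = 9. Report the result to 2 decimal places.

With design matrix X, XᵀX = [[98, 18]; [18, 5]] and Xᵀq = [-41, -3]ᵀ.
Δ = 98·5 − 18² = 166.
m = ((-41)·5 − 18·(-3))/166 = -151/166; c = (98·(-3) − 18·(-41))/166 = 222/83.
At r = 9: q̂ = (-151/166)·(9) + (222/83)·(1) = -915/166.

q̂ = -5.51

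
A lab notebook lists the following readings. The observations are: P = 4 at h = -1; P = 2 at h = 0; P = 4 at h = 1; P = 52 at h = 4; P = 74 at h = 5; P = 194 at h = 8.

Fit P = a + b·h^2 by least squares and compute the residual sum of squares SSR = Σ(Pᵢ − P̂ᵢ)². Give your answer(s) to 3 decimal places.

MᵀM·[a, b]ᵀ = MᵀP reads: 6·a + 107·b = 330;  107·a + 4979·b = 15106.
(Σ1 = 6, Σh^2 = 107, Σh^2·h^2 = 4979, ΣP = 330, Σh^2·P = 15106.)
Eliminating b: 4979·(row 1) − 107·(row 2) gives 18425·a = 4979·330 − 107·15106 = 26728, so a = 26728/18425.
Then b = (15106 − 107·(26728/18425))/4979 = 55326/18425.
Residuals: -8354/18425, 10122/18425, -8354/18425, 4196/1675, -46428/18425, 6858/18425; SSR = 248304/18425.

SSR = 13.476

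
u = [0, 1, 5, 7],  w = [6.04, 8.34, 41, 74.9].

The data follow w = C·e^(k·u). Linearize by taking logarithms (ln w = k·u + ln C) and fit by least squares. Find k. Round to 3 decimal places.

Let Y = ln w. Fitting Y = k·u + ln C by least squares:
AᵀA = [[75.0000, 13.0000]; [13.0000, 4]], rhs = [50.9020, 11.9492]ᵀ  (here Σu = 13.0000, Σ(u)² = 75.0000, Σln w = 11.9492, Σu·ln w = 50.9020).
Solving (det = 131.0000): k = 0.36846, ln C = 1.78980.

k = 0.368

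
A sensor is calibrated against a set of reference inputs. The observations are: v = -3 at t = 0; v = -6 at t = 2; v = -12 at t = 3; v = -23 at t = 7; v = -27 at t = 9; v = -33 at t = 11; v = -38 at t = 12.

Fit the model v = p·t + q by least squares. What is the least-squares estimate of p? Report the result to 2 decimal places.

Sums needed: Σt·t = 408, Σt = 44, Σ1 = 7.
For Aᵀv: Σt·v = -1271, Σv = -142.
Determinant 408·7 − 44² = 920.
p = ((-1271)·7 − 44·(-142))/920 = -2649/920; q = (408·(-142) − 44·(-1271))/920 = -503/230.

p = -2.88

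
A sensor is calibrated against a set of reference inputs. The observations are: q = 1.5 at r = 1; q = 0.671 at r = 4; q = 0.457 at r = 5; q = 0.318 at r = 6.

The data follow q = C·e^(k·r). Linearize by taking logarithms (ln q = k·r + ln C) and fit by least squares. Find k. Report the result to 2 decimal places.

Taking logs, ln q = k·r + ln C, so regress ln q on r.
AᵀA = [[78.0000, 16.0000]; [16.0000, 4]], rhs = [-11.9801, -1.9223]ᵀ  (here Σr = 16.0000, Σ(r)² = 78.0000, Σln q = -1.9223, Σr·ln q = -11.9801).
Δ = 78.0000·4 − (16.0000)² = 56.0000; k = (-11.9801·4 − 16.0000·-1.9223)/56.0000 = -0.30649, ln C = (78.0000·-1.9223 − 16.0000·-11.9801)/56.0000 = 0.74539.

k = -0.31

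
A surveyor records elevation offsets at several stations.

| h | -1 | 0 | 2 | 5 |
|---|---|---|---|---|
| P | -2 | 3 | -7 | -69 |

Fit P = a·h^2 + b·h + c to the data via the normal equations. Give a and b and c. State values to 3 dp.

The normal system XᵀX·[a, b, c]ᵀ = XᵀP is [[642, 132, 30]; [132, 30, 6]; [30, 6, 4]]·[a, b, c]ᵀ = [-1755, -357, -75]ᵀ.
Solving the 3×3 system (Gaussian elimination) gives a = -419/132, b = 199/132, c = 123/44.

a = -3.174, b = 1.508, c = 2.795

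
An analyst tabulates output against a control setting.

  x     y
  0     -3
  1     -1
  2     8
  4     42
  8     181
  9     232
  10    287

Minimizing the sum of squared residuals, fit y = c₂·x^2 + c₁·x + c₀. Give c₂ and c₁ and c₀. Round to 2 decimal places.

c₂ = 2.96, c₁ = -0.62, c₀ = -3.01

Compute the Gram sums: Σx^2·x^2 = 20930, Σx^2·x = 2314, Σx^2 = 266, Σx·x = 266, Σx = 34, Σ1 = 7.
Moment sums: Σx^2·y = 59779, Σx·y = 6589, Σy = 746.
MᵀM·[c₂, c₁, c₀]ᵀ = Mᵀy becomes [[20930, 2314, 266]; [2314, 266, 34]; [266, 34, 7]]·[c₂, c₁, c₀]ᵀ = [59779, 6589, 746]ᵀ.
Inverting the 3×3 Gram matrix, [c₂, c₁, c₀]ᵀ = [243647/82236, -7267/11748, -1875/623]ᵀ.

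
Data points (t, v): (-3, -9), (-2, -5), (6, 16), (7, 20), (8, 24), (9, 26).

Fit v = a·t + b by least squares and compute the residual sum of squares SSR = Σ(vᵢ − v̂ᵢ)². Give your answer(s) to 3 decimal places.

Compute the Gram sums: Σt·t = 243, Σt = 25, Σ1 = 6.
Right-hand side: Σt·v = 699, Σv = 72.
So XᵀX·[a, b]ᵀ = Xᵀv: [[243, 25]; [25, 6]]·[a, b]ᵀ = [699, 72]ᵀ.
Determinant 243·6 − 25² = 833.
a = (699·6 − 25·72)/833 = 342/119; b = (243·72 − 25·699)/833 = 3/119.
Residuals: -48/119, 86/119, -151/119, -1/7, 117/119, 13/119; SSR = 56/17.

SSR = 3.294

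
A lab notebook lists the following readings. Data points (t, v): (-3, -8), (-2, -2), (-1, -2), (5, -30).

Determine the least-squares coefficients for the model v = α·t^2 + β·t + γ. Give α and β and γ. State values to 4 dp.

Forming MᵀM = [[723, 89, 39]; [89, 39, -1]; [39, -1, 4]] and Mᵀv = [-832, -120, -42]ᵀ gives MᵀM·[α, β, γ]ᵀ = Mᵀv.
Inverting the 3×3 Gram matrix, [α, β, γ]ᵀ = [-697/706, -3007/3530, -1919/1765]ᵀ.

α = -0.9873, β = -0.8518, γ = -1.0873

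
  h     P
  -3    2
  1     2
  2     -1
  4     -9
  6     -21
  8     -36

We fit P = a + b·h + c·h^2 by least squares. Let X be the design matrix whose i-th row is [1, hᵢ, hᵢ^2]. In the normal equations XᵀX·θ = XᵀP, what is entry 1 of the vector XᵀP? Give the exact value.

-63

Entry 1 ↔ basis 1, so (XᵀP)_{1} = Σᵢ Pᵢ = (1)·(2) + (1)·(2) + (1)·(-1) + (1)·(-9) + (1)·(-21) + (1)·(-36) = -63.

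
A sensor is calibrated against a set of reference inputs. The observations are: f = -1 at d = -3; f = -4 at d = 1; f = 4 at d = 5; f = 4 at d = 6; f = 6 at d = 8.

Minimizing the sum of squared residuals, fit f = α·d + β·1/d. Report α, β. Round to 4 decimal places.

α = 0.8510, β = -4.7758

Sums needed: Σd·d = 135, Σd·1/d = 5, Σ1/d·1/d = 17201/14400.
For Aᵀf: Σd·f = 91, Σ1/d·f = -29/20.
AᵀA·[α, β]ᵀ = Aᵀf becomes [[135, 5]; [5, 17201/14400]]·[α, β]ᵀ = [91, -29/20]ᵀ.
Eliminating β: (17201/14400)·(row 1) − 5·(row 2) gives (43603/320)·α = (17201/14400)·91 − 5·(-29/20) = 1669691/14400, so α = 1669691/1962135.
Then β = ((-29/20) − 5·(1669691/1962135))/(17201/14400) = -208240/43603.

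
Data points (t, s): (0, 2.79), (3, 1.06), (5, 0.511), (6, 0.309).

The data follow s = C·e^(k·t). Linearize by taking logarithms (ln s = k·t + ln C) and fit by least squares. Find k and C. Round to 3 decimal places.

Taking logs, ln s = k·t + ln C, so regress ln s on t.
Σt = 14.0000, Σ(t)² = 70.0000, Σln s = -0.7615, Σt·ln s = -10.2286.
Equations: 70.0000·k + 14.0000·ln C = -10.2286;  14.0000·k + 4·ln C = -0.7615.
Solving (det = 84.0000): k = -0.36016, ln C = 1.07019, so C = exp(1.07019) = 2.91594.

k = -0.360, C = 2.916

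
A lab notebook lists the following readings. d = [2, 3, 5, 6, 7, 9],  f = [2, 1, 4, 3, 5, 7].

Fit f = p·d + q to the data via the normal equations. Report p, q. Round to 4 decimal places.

p = 0.7700, q = -0.4400

Forming XᵀX = [[204, 32]; [32, 6]] and Xᵀf = [143, 22]ᵀ gives XᵀX·[p, q]ᵀ = Xᵀf.
Eliminating q: 6·(row 1) − 32·(row 2) gives 200·p = 6·143 − 32·22 = 154, so p = 77/100.
Then q = (22 − 32·(77/100))/6 = -11/25.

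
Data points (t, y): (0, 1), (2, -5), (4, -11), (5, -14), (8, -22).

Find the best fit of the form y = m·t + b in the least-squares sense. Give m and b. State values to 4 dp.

m = -2.8859, b = 0.7663

Forming AᵀA = [[109, 19]; [19, 5]] and Aᵀy = [-300, -51]ᵀ gives AᵀA·[m, b]ᵀ = Aᵀy.
Δ = 109·5 − 19² = 184.
m = ((-300)·5 − 19·(-51))/184 = -531/184; b = (109·(-51) − 19·(-300))/184 = 141/184.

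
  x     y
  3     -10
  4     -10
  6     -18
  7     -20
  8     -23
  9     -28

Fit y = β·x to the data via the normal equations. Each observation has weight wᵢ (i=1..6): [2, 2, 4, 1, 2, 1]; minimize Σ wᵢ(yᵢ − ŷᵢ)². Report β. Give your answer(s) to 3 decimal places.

The normal equations are: 452·β = -1332.
(Σwᵢ·x·x = 452, Σwᵢ·x·y = -1332.)
Hence β = -1332 / 452 ≈ -2.9469.

β = -2.947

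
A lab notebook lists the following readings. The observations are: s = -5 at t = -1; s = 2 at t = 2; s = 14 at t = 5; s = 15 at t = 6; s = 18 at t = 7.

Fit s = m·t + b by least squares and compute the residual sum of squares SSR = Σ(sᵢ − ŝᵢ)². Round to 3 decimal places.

Entries of XᵀX: Σt·t = 115, Σt = 19, Σ1 = 5.
Moment sums: Σt·s = 295, Σs = 44.
XᵀX·[m, b]ᵀ = Xᵀs becomes [[115, 19]; [19, 5]]·[m, b]ᵀ = [295, 44]ᵀ.
Eliminating b: 5·(row 1) − 19·(row 2) gives 214·m = 5·295 − 19·44 = 639, so m = 639/214.
Then b = (44 − 19·(639/214))/5 = -545/214.
Residuals: 57/107, -305/214, 173/107, -79/214, -38/107; SSR = 1111/214.

SSR = 5.192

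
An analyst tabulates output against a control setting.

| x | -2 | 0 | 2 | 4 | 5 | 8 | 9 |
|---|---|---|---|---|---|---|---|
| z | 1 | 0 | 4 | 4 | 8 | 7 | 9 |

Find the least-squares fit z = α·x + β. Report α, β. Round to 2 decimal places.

α = 0.78, β = 1.80

Normal-equation sums: Σx·x = 194, Σx = 26, Σ1 = 7.
And Σx·z = 199, Σz = 33.
AᵀA·[α, β]ᵀ = Aᵀz becomes [[194, 26]; [26, 7]]·[α, β]ᵀ = [199, 33]ᵀ.
Eliminating β: 7·(row 1) − 26·(row 2) gives 682·α = 7·199 − 26·33 = 535, so α = 535/682.
Then β = (33 − 26·(535/682))/7 = 614/341.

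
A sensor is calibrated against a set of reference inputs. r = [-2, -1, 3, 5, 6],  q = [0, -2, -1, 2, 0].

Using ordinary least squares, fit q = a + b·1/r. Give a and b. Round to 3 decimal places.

a = 0.035, b = 1.466

Setting ∂/∂a … = 0 gives: 5·a + (-4/5)·b = -1;  (-4/5)·a + (643/450)·b = 31/15.
(Σ1 = 5, Σ1/r = -4/5, Σ1/r·1/r = 643/450, Σq = -1, Σ1/r·q = 31/15.)
Eliminating b: (643/450)·(row 1) − (-4/5)·(row 2) gives (2927/450)·a = (643/450)·(-1) − (-4/5)·(31/15) = 101/450, so a = 101/2927.
Then b = ((31/15) − (-4/5)·(101/2927))/(643/450) = 4290/2927.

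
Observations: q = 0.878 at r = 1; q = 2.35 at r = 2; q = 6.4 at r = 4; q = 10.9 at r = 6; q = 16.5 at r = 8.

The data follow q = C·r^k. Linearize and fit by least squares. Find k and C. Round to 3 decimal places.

k = 1.410, C = 0.884

Linearized form: ln q = k·ln r + ln C. From the 5 transformed points,
Σln r = 5.9506, Σ(ln r)² = 9.9367, Σln q = 7.7727, Σln r·ln q = 13.2751.
Equations: 9.9367·k + 5.9506·ln C = 13.2751;  5.9506·k + 5·ln C = 7.7727.
Slope k = (n·Σln r·ln q − Σln r·Σln q)/(n·Σ(ln r)² − (Σln r)²) = (5·13.2751 − 5.9506·7.7727)/14.2736 = 1.40980; ln C = (Σln q − k·Σln r)/n = -0.12330, so C = exp(-0.12330) = 0.88400.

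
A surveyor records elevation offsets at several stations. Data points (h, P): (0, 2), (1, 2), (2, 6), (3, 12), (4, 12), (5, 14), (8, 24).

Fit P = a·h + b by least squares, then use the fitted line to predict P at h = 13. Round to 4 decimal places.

Entries of AᵀA: Σh·h = 119, Σh = 23, Σ1 = 7.
Moment sums: Σh·P = 360, ΣP = 72.
Normal equations: [[119, 23]; [23, 7]]·[a, b]ᵀ = [360, 72]ᵀ.
Determinant 119·7 − 23² = 304.
a = (360·7 − 23·72)/304 = 54/19; b = (119·72 − 23·360)/304 = 18/19.
At h = 13: P̂ = (54/19)·(13) + (18/19)·(1) = 720/19.

P̂ = 37.8947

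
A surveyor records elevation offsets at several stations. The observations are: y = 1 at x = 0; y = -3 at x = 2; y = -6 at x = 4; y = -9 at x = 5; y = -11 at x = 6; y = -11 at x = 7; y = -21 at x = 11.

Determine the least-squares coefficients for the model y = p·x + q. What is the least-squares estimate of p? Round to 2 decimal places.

p = -1.96

Normal-equation sums: Σx·x = 251, Σx = 35, Σ1 = 7.
Right-hand side: Σx·y = -449, Σy = -60.
AᵀA·[p, q]ᵀ = Aᵀy becomes [[251, 35]; [35, 7]]·[p, q]ᵀ = [-449, -60]ᵀ.
Determinant 251·7 − 35² = 532.
p = ((-449)·7 − 35·(-60))/532 = -149/76; q = (251·(-60) − 35·(-449))/532 = 655/532.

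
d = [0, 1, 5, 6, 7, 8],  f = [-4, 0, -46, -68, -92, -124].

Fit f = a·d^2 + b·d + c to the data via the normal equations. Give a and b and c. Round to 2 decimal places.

a = -2.21, b = 2.51, c = -2.48

Setting ∂/∂a … = 0 gives: 8419·a + 1197·b + 175·c = -16042;  1197·a + 175·b + 27·c = -2274;  175·a + 27·b + 6·c = -334.
Inverting the 3×3 Gram matrix, [a, b, c]ᵀ = [-6403/2896, 7275/2896, -3597/1448]ᵀ.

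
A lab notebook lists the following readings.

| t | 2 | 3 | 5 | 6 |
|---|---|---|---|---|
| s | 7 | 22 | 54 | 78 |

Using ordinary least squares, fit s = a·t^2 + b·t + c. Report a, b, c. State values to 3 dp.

Setting ∂/∂a … = 0 gives: 2018·a + 376·b + 74·c = 4384;  376·a + 74·b + 16·c = 818;  74·a + 16·b + 4·c = 161.
Row-reducing yields a = 3/2, b = 27/5, c = -91/10.

a = 1.500, b = 5.400, c = -9.100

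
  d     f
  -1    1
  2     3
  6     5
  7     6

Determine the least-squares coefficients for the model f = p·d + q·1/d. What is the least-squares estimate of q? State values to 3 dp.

The normal system XᵀX·[p, q]ᵀ = Xᵀf is [[90, 4]; [4, 1145/882]]·[p, q]ᵀ = [77, 46/21]ᵀ.
Eliminating q: (1145/882)·(row 1) − 4·(row 2) gives (4941/49)·p = (1145/882)·77 − 4·(46/21) = 11491/126, so p = 80437/88938.
Then q = ((46/21) − 4·(80437/88938))/(1145/882) = -5432/4941.

q = -1.099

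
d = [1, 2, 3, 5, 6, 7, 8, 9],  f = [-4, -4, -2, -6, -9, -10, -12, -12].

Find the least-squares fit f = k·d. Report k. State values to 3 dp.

Entries of MᵀM: Σd·d = 269.
And Σd·f = -376.
So MᵀM·[k]ᵀ = Mᵀf: [[269]]·[k]ᵀ = [-376]ᵀ.
k = (-376)/269 = -1.39777.

k = -1.398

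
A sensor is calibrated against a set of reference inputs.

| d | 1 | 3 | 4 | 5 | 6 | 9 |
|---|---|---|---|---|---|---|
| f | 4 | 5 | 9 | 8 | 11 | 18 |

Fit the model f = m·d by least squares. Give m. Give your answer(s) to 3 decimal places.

With design matrix A, AᵀA = [[168]] and Aᵀf = [323]ᵀ.
Hence m = 323 / 168 ≈ 1.92262.

m = 1.923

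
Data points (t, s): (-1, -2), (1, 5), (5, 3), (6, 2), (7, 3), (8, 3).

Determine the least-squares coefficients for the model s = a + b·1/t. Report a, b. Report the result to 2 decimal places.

a = 1.96, b = 3.56

Compute the Gram sums: Σ1 = 6, Σ1/t = 533/840, Σ1/t·1/t = 1484449/705600.
Moment sums: Σs = 14, Σ1/t·s = 7339/840.
Normal equations: [[6, 533/840]; [533/840, 1484449/705600]]·[a, b]ᵀ = [14, 7339/840]ᵀ.
det = 6·(1484449/705600) − (533/840)² = 1724521/141120.
a = (14·(1484449/705600) − (533/840)·(7339/840))/(1724521/141120) = 16870599/8622605; b = (6·(7339/840) − (533/840)·14)/(1724521/141120) = 6144096/1724521.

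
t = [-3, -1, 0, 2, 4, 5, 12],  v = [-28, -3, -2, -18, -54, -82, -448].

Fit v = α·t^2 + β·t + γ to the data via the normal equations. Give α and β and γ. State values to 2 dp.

α = -3.02, β = -0.85, γ = -2.46

The normal equations are: 21715·α + 1897·β + 199·γ = -67753;  1897·α + 199·β + 19·γ = -5951;  199·α + 19·β + 7·γ = -635.
(Σt^2·t^2 = 21715, Σt^2·t = 1897, Σt^2 = 199, Σt·t = 199, Σt = 19, Σ1 = 7, Σt^2·v = -67753, Σt·v = -5951, Σv = -635.)
Inverting the 3×3 Gram matrix, [α, β, γ]ᵀ = [-928264/307011, -260095/307011, -755092/307011]ᵀ.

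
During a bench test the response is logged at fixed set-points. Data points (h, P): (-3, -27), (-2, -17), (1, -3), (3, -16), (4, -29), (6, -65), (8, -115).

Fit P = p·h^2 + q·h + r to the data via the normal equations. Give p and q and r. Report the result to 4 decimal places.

p = -1.9733, q = 1.8574, r = -4.1833

Compute the Gram sums: Σh^2·h^2 = 5827, Σh^2·h = 785, Σh^2 = 139, Σh·h = 139, Σh = 17, Σ1 = 7.
And Σh^2·P = -10622, Σh·P = -1362, ΣP = -272.
MᵀM·[p, q, r]ᵀ = MᵀP becomes [[5827, 785, 139]; [785, 139, 17]; [139, 17, 7]]·[p, q, r]ᵀ = [-10622, -1362, -272]ᵀ.
Row-reducing yields p = -3181/1612, q = 26947/14508, r = -15173/3627.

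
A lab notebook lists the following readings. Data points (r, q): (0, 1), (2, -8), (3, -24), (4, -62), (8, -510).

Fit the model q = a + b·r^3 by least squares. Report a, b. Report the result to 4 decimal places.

a = 1.4378, b = -0.9987

Compute the Gram sums: Σ1 = 5, Σr^3 = 611, Σr^3·r^3 = 267033.
For Mᵀq: Σq = -603, Σr^3·q = -265800.
det = 5·267033 − 611² = 961844.
a = ((-603)·267033 − 611·(-265800))/961844 = 106377/73988; b = (5·(-265800) − 611·(-603))/961844 = -960567/961844.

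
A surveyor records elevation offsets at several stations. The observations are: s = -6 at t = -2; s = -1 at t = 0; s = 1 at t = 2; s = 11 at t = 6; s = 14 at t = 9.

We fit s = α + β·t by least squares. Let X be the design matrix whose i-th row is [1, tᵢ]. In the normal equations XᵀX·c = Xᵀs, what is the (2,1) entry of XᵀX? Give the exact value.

15

Row 2 ↔ basis t, column 1 ↔ basis 1, so (XᵀX)_{2,1} = Σᵢ t = (-2)·(1) + (0)·(1) + (2)·(1) + (6)·(1) + (9)·(1) = 15.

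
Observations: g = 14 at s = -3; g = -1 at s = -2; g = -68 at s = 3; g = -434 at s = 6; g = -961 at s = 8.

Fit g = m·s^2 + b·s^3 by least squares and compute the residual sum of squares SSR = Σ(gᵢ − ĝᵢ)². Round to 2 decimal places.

SSR = 2.79

Forming MᵀM = [[5570, 40512]; [40512, 310322]] and Mᵀg = [-77618, -587982]ᵀ gives MᵀM·[m, b]ᵀ = Mᵀg.
Eliminating b: 310322·(row 1) − 40512·(row 2) gives 87271396·m = 310322·(-77618) − 40512·(-587982) = -266246212, so m = -66561553/21817849.
Then b = ((-587982) − 40512·(-66561553/21817849))/310322 = -32649831/21817849.
Residuals: 22958426/21817849, -16770285/21817849, -3014318/21817849, -20367062/21817849, 9699975/21817849; SSR = 60790806/21817849.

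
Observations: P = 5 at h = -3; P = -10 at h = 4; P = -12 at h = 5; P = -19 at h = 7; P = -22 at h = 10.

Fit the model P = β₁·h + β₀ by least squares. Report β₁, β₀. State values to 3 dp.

Forming MᵀM = [[199, 23]; [23, 5]] and MᵀP = [-468, -58]ᵀ gives MᵀM·[β₁, β₀]ᵀ = MᵀP.
det = 199·5 − 23² = 466.
β₁ = ((-468)·5 − 23·(-58))/466 = -503/233; β₀ = (199·(-58) − 23·(-468))/466 = -389/233.

β₁ = -2.159, β₀ = -1.670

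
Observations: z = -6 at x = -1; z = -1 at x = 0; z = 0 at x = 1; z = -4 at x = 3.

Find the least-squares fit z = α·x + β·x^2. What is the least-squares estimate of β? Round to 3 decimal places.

MᵀM·[α, β]ᵀ = Mᵀz reads: 11·α + 27·β = -6;  27·α + 83·β = -42.
det = 11·83 − 27² = 184.
α = ((-6)·83 − 27·(-42))/184 = 159/46; β = (11·(-42) − 27·(-6))/184 = -75/46.

β = -1.630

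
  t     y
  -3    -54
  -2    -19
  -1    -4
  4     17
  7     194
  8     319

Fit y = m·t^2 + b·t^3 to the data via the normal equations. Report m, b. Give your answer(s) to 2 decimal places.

m = -2.97, b = 0.99

Setting ∂/∂m … = 0 gives: 6851·m + 50323·b = 29628;  50323·m + 384683·b = 232572.
(Σt^2·t^2 = 6851, Σt^2·t^3 = 50323, Σt^3·t^3 = 384683, Σt^2·y = 29628, Σt^3·y = 232572.)
Eliminating b: 384683·(row 1) − 50323·(row 2) gives 103058904·m = 384683·29628 − 50323·232572 = -306332832, so m = -981836/330317.
Then b = (232572 − 50323·(-981836/330317))/384683 = 328144/330317.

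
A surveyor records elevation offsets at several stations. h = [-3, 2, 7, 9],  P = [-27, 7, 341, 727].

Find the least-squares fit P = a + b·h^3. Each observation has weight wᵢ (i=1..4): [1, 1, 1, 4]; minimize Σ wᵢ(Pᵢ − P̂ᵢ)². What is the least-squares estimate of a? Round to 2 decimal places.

a = -0.68

Normal-equation sums: Σwᵢ·1 = 7, Σwᵢ·h^3 = 3240, Σwᵢ·h^3·h^3 = 2244206.
Moment sums: Σwᵢ·P = 3229, Σwᵢ·h^3·P = 2237680.
MᵀWM·[a, b]ᵀ = MᵀWP becomes [[7, 3240]; [3240, 2244206]]·[a, b]ᵀ = [3229, 2237680]ᵀ.
det = 7·2244206 − 3240² = 5211842.
a = (3229·2244206 − 3240·2237680)/5211842 = -1771013/2605921; b = (7·2237680 − 3240·3229)/5211842 = 2600900/2605921.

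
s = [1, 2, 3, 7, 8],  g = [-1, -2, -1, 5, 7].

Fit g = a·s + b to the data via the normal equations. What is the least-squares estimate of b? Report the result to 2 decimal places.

b = -3.75

The normal system MᵀM·[a, b]ᵀ = Mᵀg is [[127, 21]; [21, 5]]·[a, b]ᵀ = [83, 8]ᵀ.
Determinant 127·5 − 21² = 194.
a = (83·5 − 21·8)/194 = 247/194; b = (127·8 − 21·83)/194 = -727/194.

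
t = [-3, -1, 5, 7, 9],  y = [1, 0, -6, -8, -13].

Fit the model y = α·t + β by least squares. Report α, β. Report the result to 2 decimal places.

α = -1.10, β = -1.47

With design matrix X, XᵀX = [[165, 17]; [17, 5]] and Xᵀy = [-206, -26]ᵀ.
Eliminating β: 5·(row 1) − 17·(row 2) gives 536·α = 5·(-206) − 17·(-26) = -588, so α = -147/134.
Then β = ((-26) − 17·(-147/134))/5 = -197/134.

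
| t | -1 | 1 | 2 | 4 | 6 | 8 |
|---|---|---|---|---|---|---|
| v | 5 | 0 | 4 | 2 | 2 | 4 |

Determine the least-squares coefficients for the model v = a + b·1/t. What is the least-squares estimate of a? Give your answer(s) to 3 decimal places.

Setting ∂/∂a … = 0 gives: 6·a + (25/24)·b = 17;  (25/24)·a + (1357/576)·b = -5/3.
(Σ1 = 6, Σ1/t = 25/24, Σ1/t·1/t = 1357/576, Σv = 17, Σ1/t·v = -5/3.)
Eliminating b: (1357/576)·(row 1) − (25/24)·(row 2) gives (7517/576)·a = (1357/576)·17 − (25/24)·(-5/3) = 8023/192, so a = 24069/7517.
Then b = ((-5/3) − (25/24)·(24069/7517))/(1357/576) = -15960/7517.

a = 3.202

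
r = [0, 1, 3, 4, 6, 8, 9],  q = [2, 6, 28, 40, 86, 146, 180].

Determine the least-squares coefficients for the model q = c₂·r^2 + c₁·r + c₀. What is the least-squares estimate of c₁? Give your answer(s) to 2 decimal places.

The normal equations are: 12291·c₂ + 1549·c₁ + 207·c₀ = 27918;  1549·c₂ + 207·c₁ + 31·c₀ = 3554;  207·c₂ + 31·c₁ + 7·c₀ = 488.
(Σr^2·r^2 = 12291, Σr^2·r = 1549, Σr^2 = 207, Σr·r = 207, Σr = 31, Σ1 = 7, Σr^2·q = 27918, Σr·q = 3554, Σq = 488.)
Row-reducing yields c₂ = 104235/53081, c₁ = 115155/53081, c₀ = 108154/53081.

c₁ = 2.17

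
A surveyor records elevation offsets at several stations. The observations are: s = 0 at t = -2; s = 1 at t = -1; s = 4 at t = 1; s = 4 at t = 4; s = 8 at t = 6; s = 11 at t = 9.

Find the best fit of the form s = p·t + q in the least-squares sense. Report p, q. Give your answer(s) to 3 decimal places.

From the data, Σt·t = 139, Σt = 17, Σ1 = 6.
Moment sums: Σt·s = 166, Σs = 28.
Normal equations: [[139, 17]; [17, 6]]·[p, q]ᵀ = [166, 28]ᵀ.
Eliminating q: 6·(row 1) − 17·(row 2) gives 545·p = 6·166 − 17·28 = 520, so p = 104/109.
Then q = (28 − 17·(104/109))/6 = 214/109.

p = 0.954, q = 1.963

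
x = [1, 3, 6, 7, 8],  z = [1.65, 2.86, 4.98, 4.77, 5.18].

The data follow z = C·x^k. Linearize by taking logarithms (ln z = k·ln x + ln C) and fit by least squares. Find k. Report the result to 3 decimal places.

k = 0.570

Let Y = ln z. Fitting Y = k·ln x + ln C by least squares:
Σln x = 6.9157, Σ(ln x)² = 12.5280, Σln z = 6.3642, Σln x·ln z = 10.4915.
Equations: 12.5280·k + 6.9157·ln C = 10.4915;  6.9157·k + 5·ln C = 6.3642.
Δ = 12.5280·5 − (6.9157)² = 14.8127; k = (10.4915·5 − 6.9157·6.3642)/14.8127 = 0.57007, ln C = (12.5280·6.3642 − 6.9157·10.4915)/14.8127 = 0.48434.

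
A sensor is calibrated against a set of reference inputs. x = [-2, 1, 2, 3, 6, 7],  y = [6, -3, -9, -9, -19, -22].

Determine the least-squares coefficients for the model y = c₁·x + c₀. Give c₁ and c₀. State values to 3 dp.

c₁ = -3.088, c₀ = -0.584

Sums needed: Σx·x = 103, Σx = 17, Σ1 = 6.
For Mᵀy: Σx·y = -328, Σy = -56.
So MᵀM·[c₁, c₀]ᵀ = Mᵀy: [[103, 17]; [17, 6]]·[c₁, c₀]ᵀ = [-328, -56]ᵀ.
det = 103·6 − 17² = 329.
c₁ = ((-328)·6 − 17·(-56))/329 = -1016/329; c₀ = (103·(-56) − 17·(-328))/329 = -192/329.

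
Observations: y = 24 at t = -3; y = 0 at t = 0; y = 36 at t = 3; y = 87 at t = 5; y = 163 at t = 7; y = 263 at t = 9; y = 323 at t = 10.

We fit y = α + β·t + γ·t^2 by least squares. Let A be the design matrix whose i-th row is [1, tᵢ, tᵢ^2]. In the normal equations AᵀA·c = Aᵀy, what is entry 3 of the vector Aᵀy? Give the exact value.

Entry 3 ↔ basis t^2, so (Aᵀy)_{3} = Σᵢ (t^2)·yᵢ = (9)·(24) + (0)·(0) + (9)·(36) + (25)·(87) + (49)·(163) + (81)·(263) + (100)·(323) = 64305.

64305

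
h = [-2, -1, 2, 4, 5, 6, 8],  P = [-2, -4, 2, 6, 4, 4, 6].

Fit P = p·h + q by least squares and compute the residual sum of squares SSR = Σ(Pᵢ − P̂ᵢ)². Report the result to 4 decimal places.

SSR = 16.7350

From the data, Σh·h = 150, Σh = 22, Σ1 = 7.
And Σh·P = 128, ΣP = 16.
XᵀX·[p, q]ᵀ = XᵀP becomes [[150, 22]; [22, 7]]·[p, q]ᵀ = [128, 16]ᵀ.
Δ = 150·7 − 22² = 566.
p = (128·7 − 22·16)/566 = 272/283; q = (150·16 − 22·128)/566 = -208/283.
Residuals: 186/283, -652/283, 230/283, 818/283, -20/283, -292/283, -270/283; SSR = 4736/283.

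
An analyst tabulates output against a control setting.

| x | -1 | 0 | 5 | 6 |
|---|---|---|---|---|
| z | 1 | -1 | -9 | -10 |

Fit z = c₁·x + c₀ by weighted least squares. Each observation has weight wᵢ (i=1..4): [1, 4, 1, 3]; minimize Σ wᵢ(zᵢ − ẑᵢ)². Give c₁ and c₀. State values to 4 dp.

c₁ = -1.5374, c₀ = -0.9086

Compute the Gram sums: Σwᵢ·x·x = 134, Σwᵢ·x = 22, Σwᵢ·1 = 9.
Right-hand side: Σwᵢ·x·z = -226, Σwᵢ·z = -42.
So MᵀWM·[c₁, c₀]ᵀ = MᵀWz: [[134, 22]; [22, 9]]·[c₁, c₀]ᵀ = [-226, -42]ᵀ.
det = 134·9 − 22² = 722.
c₁ = ((-226)·9 − 22·(-42))/722 = -555/361; c₀ = (134·(-42) − 22·(-226))/722 = -328/361.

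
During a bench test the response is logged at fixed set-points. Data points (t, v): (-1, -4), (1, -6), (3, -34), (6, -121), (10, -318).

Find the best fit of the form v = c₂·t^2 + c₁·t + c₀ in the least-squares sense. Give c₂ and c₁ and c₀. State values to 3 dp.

With design matrix X, XᵀX = [[11379, 1243, 147]; [1243, 147, 19]; [147, 19, 5]] and Xᵀv = [-36472, -4010, -483]ᵀ.
Inverting the 3×3 Gram matrix, [c₂, c₁, c₀]ᵀ = [-222043/74344, -129709/74344, -20084/9293]ᵀ.

c₂ = -2.987, c₁ = -1.745, c₀ = -2.161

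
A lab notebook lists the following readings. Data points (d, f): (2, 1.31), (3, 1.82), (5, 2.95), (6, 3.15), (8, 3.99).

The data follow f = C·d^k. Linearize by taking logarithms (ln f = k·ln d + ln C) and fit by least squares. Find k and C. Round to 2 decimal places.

k = 0.81, C = 0.75

Let Y = ln f. Fitting Y = k·ln d + ln C by least squares:
Σln d = 7.2724, Σ(ln d)² = 11.8122, Σln f = 4.4819, Σln d·ln f = 7.5195.
Equations: 11.8122·k + 7.2724·ln C = 7.5195;  7.2724·k + 5·ln C = 4.4819.
Δ = 11.8122·5 − (7.2724)² = 6.1731; k = (7.5195·5 − 7.2724·4.4819)/6.1731 = 0.81058, ln C = (11.8122·4.4819 − 7.2724·7.5195)/6.1731 = -0.28261, so C = exp(-0.28261) = 0.75382.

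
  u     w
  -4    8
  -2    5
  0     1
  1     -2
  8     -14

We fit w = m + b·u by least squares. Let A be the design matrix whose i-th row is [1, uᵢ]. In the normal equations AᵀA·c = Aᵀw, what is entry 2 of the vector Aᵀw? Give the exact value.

-156

Entry 2 ↔ basis u, so (Aᵀw)_{2} = Σᵢ (u)·wᵢ = (-4)·(8) + (-2)·(5) + (0)·(1) + (1)·(-2) + (8)·(-14) = -156.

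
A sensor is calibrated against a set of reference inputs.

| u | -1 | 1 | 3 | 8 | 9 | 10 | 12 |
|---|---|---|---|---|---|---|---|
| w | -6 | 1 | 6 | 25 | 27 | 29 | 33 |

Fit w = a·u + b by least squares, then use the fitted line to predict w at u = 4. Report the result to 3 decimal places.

ŵ = 10.158

AᵀA·[a, b]ᵀ = Aᵀw reads: 400·a + 42·b = 1154;  42·a + 7·b = 115.
(Σu·u = 400, Σu = 42, Σ1 = 7, Σu·w = 1154, Σw = 115.)
Eliminating b: 7·(row 1) − 42·(row 2) gives 1036·a = 7·1154 − 42·115 = 3248, so a = 116/37.
Then b = (115 − 42·(116/37))/7 = -617/259.
At u = 4: ŵ = (116/37)·(4) + (-617/259)·(1) = 2631/259.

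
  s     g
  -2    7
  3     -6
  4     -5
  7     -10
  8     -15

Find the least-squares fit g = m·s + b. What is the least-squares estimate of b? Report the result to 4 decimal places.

Entries of MᵀM: Σs·s = 142, Σs = 20, Σ1 = 5.
And Σs·g = -242, Σg = -29.
Normal equations: [[142, 20]; [20, 5]]·[m, b]ᵀ = [-242, -29]ᵀ.
det = 142·5 − 20² = 310.
m = ((-242)·5 − 20·(-29))/310 = -63/31; b = (142·(-29) − 20·(-242))/310 = 361/155.

b = 2.3290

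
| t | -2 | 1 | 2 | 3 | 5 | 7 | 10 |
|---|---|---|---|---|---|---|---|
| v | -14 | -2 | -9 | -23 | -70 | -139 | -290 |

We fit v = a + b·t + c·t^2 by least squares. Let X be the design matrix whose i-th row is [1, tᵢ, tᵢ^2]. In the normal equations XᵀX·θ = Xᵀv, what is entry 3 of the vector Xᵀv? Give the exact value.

Entry 3 ↔ basis t^2, so (Xᵀv)_{3} = Σᵢ (t^2)·vᵢ = (4)·(-14) + (1)·(-2) + (4)·(-9) + (9)·(-23) + (25)·(-70) + (49)·(-139) + (100)·(-290) = -37862.

-37862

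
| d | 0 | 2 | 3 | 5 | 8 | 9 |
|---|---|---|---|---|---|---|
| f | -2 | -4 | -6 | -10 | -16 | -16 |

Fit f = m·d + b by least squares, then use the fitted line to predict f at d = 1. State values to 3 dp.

Compute the Gram sums: Σd·d = 183, Σd = 27, Σ1 = 6.
Moment sums: Σd·f = -348, Σf = -54.
Normal equations: [[183, 27]; [27, 6]]·[m, b]ᵀ = [-348, -54]ᵀ.
Eliminating b: 6·(row 1) − 27·(row 2) gives 369·m = 6·(-348) − 27·(-54) = -630, so m = -70/41.
Then b = ((-54) − 27·(-70/41))/6 = -54/41.
At d = 1: f̂ = (-70/41)·(1) + (-54/41)·(1) = -124/41.

f̂ = -3.024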